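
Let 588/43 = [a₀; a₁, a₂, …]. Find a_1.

588 = 13·43 + 29   →  a_0 = 13
43 = 1·29 + 14   →  a_1 = 1

1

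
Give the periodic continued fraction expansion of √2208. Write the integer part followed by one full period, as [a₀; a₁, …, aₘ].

a₀ = ⌊√2208⌋ = 46.
With m₀=0, d₀=1 and mₖ₊₁ = dₖaₖ − mₖ, dₖ₊₁ = (n − mₖ₊₁²)/dₖ, aₖ₊₁ = ⌊(a₀+mₖ₊₁)/dₖ₊₁⌋:
  k=1: m=46, d=92, a=1
  k=2: m=46, d=1, a=92
d=1 and a=2a₀=92 at k=2, so the next step gives (m, d) = (46, 92) again — its k=1 value — and the period has length 2.

[46; 1, 92]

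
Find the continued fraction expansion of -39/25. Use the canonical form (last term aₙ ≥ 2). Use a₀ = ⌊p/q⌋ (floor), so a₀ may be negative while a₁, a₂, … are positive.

[-2; 2, 3, 1, 2]

-39 = -2×25 + 11
25 = 2×11 + 3
11 = 3×3 + 2
3 = 1×2 + 1
2 = 2×1 + 0  (stop)
So -39/25 = [-2; 2, 3, 1, 2].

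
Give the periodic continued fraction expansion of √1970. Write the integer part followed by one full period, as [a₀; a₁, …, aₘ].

a₀ = ⌊√1970⌋ = 44.
With m₀=0, d₀=1 and mₖ₊₁ = dₖaₖ − mₖ, dₖ₊₁ = (n − mₖ₊₁²)/dₖ, aₖ₊₁ = ⌊(a₀+mₖ₊₁)/dₖ₊₁⌋:
  k=1: m=44, d=34, a=2
  k=2: m=24, d=41, a=1
  k=3: m=17, d=41, a=1
  k=4: m=24, d=34, a=2
  k=5: m=44, d=1, a=88
d=1 and a=2a₀=88 at k=5, so the next step gives (m, d) = (44, 34) again — its k=1 value — and the period has length 5.

[44; 2, 1, 1, 2, 88]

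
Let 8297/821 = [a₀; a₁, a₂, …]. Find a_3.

3

8297 = 10·821 + 87   →  a_0 = 10
821 = 9·87 + 38   →  a_1 = 9
87 = 2·38 + 11   →  a_2 = 2
38 = 3·11 + 5   →  a_3 = 3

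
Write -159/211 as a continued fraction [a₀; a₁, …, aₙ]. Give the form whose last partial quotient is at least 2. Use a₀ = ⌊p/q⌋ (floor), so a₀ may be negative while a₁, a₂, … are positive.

[-1; 4, 17, 3]

-159 = -1*211 + 52
211 = 4*52 + 3
52 = 17*3 + 1
3 = 3*1 + 0  (stop)
So -159/211 = [-1; 4, 17, 3].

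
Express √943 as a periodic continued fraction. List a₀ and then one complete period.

a₀ = ⌊√943⌋ = 30.
With m₀=0, d₀=1 and mₖ₊₁ = dₖaₖ − mₖ, dₖ₊₁ = (n − mₖ₊₁²)/dₖ, aₖ₊₁ = ⌊(a₀+mₖ₊₁)/dₖ₊₁⌋:
  k=1: m=30, d=43, a=1
  k=2: m=13, d=18, a=2
  k=3: m=23, d=23, a=2
  k=4: m=23, d=18, a=2
  k=5: m=13, d=43, a=1
  k=6: m=30, d=1, a=60
d=1 and a=2a₀=60 at k=6, so the next step gives (m, d) = (30, 43) again — its k=1 value — and the period has length 6.

[30; 1, 2, 2, 2, 1, 60]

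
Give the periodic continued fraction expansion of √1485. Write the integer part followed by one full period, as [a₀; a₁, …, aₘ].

a₀ = ⌊√1485⌋ = 38.
With m₀=0, d₀=1 and mₖ₊₁ = dₖaₖ − mₖ, dₖ₊₁ = (n − mₖ₊₁²)/dₖ, aₖ₊₁ = ⌊(a₀+mₖ₊₁)/dₖ₊₁⌋:
  k=1: m=38, d=41, a=1
  k=2: m=3, d=36, a=1
  k=3: m=33, d=11, a=6
  k=4: m=33, d=36, a=1
  k=5: m=3, d=41, a=1
  k=6: m=38, d=1, a=76
d=1 and a=2a₀=76 at k=6, so the next step gives (m, d) = (38, 41) again — its k=1 value — and the period has length 6.

[38; 1, 1, 6, 1, 1, 76]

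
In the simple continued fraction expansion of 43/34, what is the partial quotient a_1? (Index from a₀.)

43 = 1·34 + 9   →  a_0 = 1
34 = 3·9 + 7   →  a_1 = 3

3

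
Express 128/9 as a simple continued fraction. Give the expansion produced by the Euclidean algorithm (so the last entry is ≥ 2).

128 = 14*9 + 2
9 = 4*2 + 1
2 = 2*1 + 0  (stop)
So 128/9 = [14; 4, 2].

[14; 4, 2]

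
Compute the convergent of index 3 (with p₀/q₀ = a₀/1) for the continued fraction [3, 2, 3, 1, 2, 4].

31/9

Using pₖ = aₖpₖ₋₁ + pₖ₋₂, qₖ = aₖqₖ₋₁ + qₖ₋₂ (with p₋₁=1, p₋₂=0, q₋₁=0, q₋₂=1):
  k=0: a=3, p=3, q=1
  k=1: a=2, p=7, q=2
  k=2: a=3, p=24, q=7
  k=3: a=1, p=31, q=9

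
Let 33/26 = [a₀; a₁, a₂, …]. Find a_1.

33 = 1·26 + 7   →  a_0 = 1
26 = 3·7 + 5   →  a_1 = 3

3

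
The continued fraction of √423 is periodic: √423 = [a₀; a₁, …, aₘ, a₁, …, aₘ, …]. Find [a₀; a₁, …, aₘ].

[20; 1, 1, 3, 4, 3, 1, 1, 40]

a₀ = ⌊√423⌋ = 20.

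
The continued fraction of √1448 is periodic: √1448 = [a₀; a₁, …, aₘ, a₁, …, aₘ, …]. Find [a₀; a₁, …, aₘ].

a₀ = ⌊√1448⌋ = 38.
With m₀=0, d₀=1 and mₖ₊₁ = dₖaₖ − mₖ, dₖ₊₁ = (n − mₖ₊₁²)/dₖ, aₖ₊₁ = ⌊(a₀+mₖ₊₁)/dₖ₊₁⌋:
  k=1: m=38, d=4, a=19
  k=2: m=38, d=1, a=76
d=1 and a=2a₀=76 at k=2, so the next step gives (m, d) = (38, 4) again — its k=1 value — and the period has length 2.

[38; 19, 76]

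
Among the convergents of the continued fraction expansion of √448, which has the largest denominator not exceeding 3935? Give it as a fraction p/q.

32257/1524

√448 = [21; 6, 42, …] (period length 2).
Convergents:
  p_0/q_0 = 21/1
  p_1/q_1 = 127/6
  p_2/q_2 = 5355/253
  p_3/q_3 = 32257/1524
  p_4/q_4 = 1360149/64261
q_3 = 1524 ≤ 3935 < 64261 = q_4, so the answer is 32257/1524.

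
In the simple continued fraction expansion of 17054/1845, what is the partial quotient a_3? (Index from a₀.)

6

17054 = 9·1845 + 449   →  a_0 = 9
1845 = 4·449 + 49   →  a_1 = 4
449 = 9·49 + 8   →  a_2 = 9
49 = 6·8 + 1   →  a_3 = 6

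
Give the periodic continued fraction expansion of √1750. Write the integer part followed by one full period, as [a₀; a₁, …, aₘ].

a₀ = ⌊√1750⌋ = 41.
With m₀=0, d₀=1 and mₖ₊₁ = dₖaₖ − mₖ, dₖ₊₁ = (n − mₖ₊₁²)/dₖ, aₖ₊₁ = ⌊(a₀+mₖ₊₁)/dₖ₊₁⌋:
  k=1: m=41, d=69, a=1
  k=2: m=28, d=14, a=4
  k=3: m=28, d=69, a=1
  k=4: m=41, d=1, a=82
d=1 and a=2a₀=82 at k=4, so the next step gives (m, d) = (41, 69) again — its k=1 value — and the period has length 4.

[41; 1, 4, 1, 82]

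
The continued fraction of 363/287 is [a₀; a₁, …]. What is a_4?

363 = 1·287 + 76   →  a_0 = 1
287 = 3·76 + 59   →  a_1 = 3
76 = 1·59 + 17   →  a_2 = 1
59 = 3·17 + 8   →  a_3 = 3
17 = 2·8 + 1   →  a_4 = 2

2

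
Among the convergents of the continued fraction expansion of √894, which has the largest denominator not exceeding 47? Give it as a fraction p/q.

299/10

√894 = [29; 1, 8, 1, 58, …] (period length 4).
Convergents:
  p_0/q_0 = 29/1
  p_1/q_1 = 30/1
  p_2/q_2 = 269/9
  p_3/q_3 = 299/10
  p_4/q_4 = 17611/589
q_3 = 10 ≤ 47 < 589 = q_4, so the answer is 299/10.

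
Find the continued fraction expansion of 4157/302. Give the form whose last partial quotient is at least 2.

4157 = 13*302 + 231
302 = 1*231 + 71
231 = 3*71 + 18
71 = 3*18 + 17
18 = 1*17 + 1
17 = 17*1 + 0  (stop)
So 4157/302 = [13; 1, 3, 3, 1, 17].

[13; 1, 3, 3, 1, 17]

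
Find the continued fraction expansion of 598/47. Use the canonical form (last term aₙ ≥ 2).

[12; 1, 2, 1, 1, 1, 1, 2]

598 = 12*47 + 34
47 = 1*34 + 13
34 = 2*13 + 8
13 = 1*8 + 5
8 = 1*5 + 3
5 = 1*3 + 2
3 = 1*2 + 1
2 = 2*1 + 0  (stop)
So 598/47 = [12; 1, 2, 1, 1, 1, 1, 2].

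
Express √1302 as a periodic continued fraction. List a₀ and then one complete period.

[36; 12, 72]

a₀ = ⌊√1302⌋ = 36.
With m₀=0, d₀=1 and mₖ₊₁ = dₖaₖ − mₖ, dₖ₊₁ = (n − mₖ₊₁²)/dₖ, aₖ₊₁ = ⌊(a₀+mₖ₊₁)/dₖ₊₁⌋:
  k=1: m=36, d=6, a=12
  k=2: m=36, d=1, a=72
d=1 and a=2a₀=72 at k=2, so the next step gives (m, d) = (36, 6) again — its k=1 value — and the period has length 2.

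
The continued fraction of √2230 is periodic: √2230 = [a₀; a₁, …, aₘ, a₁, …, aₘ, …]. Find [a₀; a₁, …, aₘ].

a₀ = ⌊√2230⌋ = 47.
With m₀=0, d₀=1 and mₖ₊₁ = dₖaₖ − mₖ, dₖ₊₁ = (n − mₖ₊₁²)/dₖ, aₖ₊₁ = ⌊(a₀+mₖ₊₁)/dₖ₊₁⌋:
  k=1: m=47, d=21, a=4
  k=2: m=37, d=41, a=2
  k=3: m=45, d=5, a=18
  k=4: m=45, d=41, a=2
  k=5: m=37, d=21, a=4
  k=6: m=47, d=1, a=94
d=1 and a=2a₀=94 at k=6, so the next step gives (m, d) = (47, 21) again — its k=1 value — and the period has length 6.

[47; 4, 2, 18, 2, 4, 94]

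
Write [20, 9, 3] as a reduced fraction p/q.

Using pₖ = aₖpₖ₋₁ + pₖ₋₂ and qₖ = aₖqₖ₋₁ + qₖ₋₂:
  k=0: a=20, p=20, q=1
  k=1: a=9, p=181, q=9
  k=2: a=3, p=563, q=28

563/28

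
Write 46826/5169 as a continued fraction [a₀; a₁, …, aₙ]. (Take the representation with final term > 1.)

[9; 16, 1, 18, 16]

46826 = 9·5169 + 305
5169 = 16·305 + 289
305 = 1·289 + 16
289 = 18·16 + 1
16 = 16·1 + 0  (stop)
So 46826/5169 = [9; 16, 1, 18, 16].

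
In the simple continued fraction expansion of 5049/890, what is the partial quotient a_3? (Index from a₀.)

5049 = 5·890 + 599   →  a_0 = 5
890 = 1·599 + 291   →  a_1 = 1
599 = 2·291 + 17   →  a_2 = 2
291 = 17·17 + 2   →  a_3 = 17

17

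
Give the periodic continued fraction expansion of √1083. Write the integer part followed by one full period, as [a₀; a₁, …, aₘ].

[32; 1, 9, 1, 64]

a₀ = ⌊√1083⌋ = 32.
With m₀=0, d₀=1 and mₖ₊₁ = dₖaₖ − mₖ, dₖ₊₁ = (n − mₖ₊₁²)/dₖ, aₖ₊₁ = ⌊(a₀+mₖ₊₁)/dₖ₊₁⌋:
  k=1: m=32, d=59, a=1
  k=2: m=27, d=6, a=9
  k=3: m=27, d=59, a=1
  k=4: m=32, d=1, a=64
d=1 and a=2a₀=64 at k=4, so the next step gives (m, d) = (32, 59) again — its k=1 value — and the period has length 4.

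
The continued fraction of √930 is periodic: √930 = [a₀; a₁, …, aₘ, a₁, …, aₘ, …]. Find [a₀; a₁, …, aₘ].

a₀ = ⌊√930⌋ = 30.
With m₀=0, d₀=1 and mₖ₊₁ = dₖaₖ − mₖ, dₖ₊₁ = (n − mₖ₊₁²)/dₖ, aₖ₊₁ = ⌊(a₀+mₖ₊₁)/dₖ₊₁⌋:
  k=1: m=30, d=30, a=2
  k=2: m=30, d=1, a=60
d=1 and a=2a₀=60 at k=2, so the next step gives (m, d) = (30, 30) again — its k=1 value — and the period has length 2.

[30; 2, 60]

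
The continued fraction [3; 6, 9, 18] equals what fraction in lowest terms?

Using pₖ = aₖpₖ₋₁ + pₖ₋₂ and qₖ = aₖqₖ₋₁ + qₖ₋₂:
  k=0: a=3, p=3, q=1
  k=1: a=6, p=19, q=6
  k=2: a=9, p=174, q=55
  k=3: a=18, p=3151, q=996

3151/996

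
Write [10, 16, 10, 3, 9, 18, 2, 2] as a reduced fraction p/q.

Using pₖ = aₖpₖ₋₁ + pₖ₋₂ and qₖ = aₖqₖ₋₁ + qₖ₋₂:
  k=0: a=10, p=10, q=1
  k=1: a=16, p=161, q=16
  k=2: a=10, p=1620, q=161
  k=3: a=3, p=5021, q=499
  k=4: a=9, p=46809, q=4652
  k=5: a=18, p=847583, q=84235
  k=6: a=2, p=1741975, q=173122
  k=7: a=2, p=4331533, q=430479

4331533/430479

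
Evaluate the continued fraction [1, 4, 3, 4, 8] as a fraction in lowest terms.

568/461

Using pₖ = aₖpₖ₋₁ + pₖ₋₂ and qₖ = aₖqₖ₋₁ + qₖ₋₂:
  k=0: a=1, p=1, q=1
  k=1: a=4, p=5, q=4
  k=2: a=3, p=16, q=13
  k=3: a=4, p=69, q=56
  k=4: a=8, p=568, q=461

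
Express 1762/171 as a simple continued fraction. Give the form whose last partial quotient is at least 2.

[10; 3, 3, 2, 7]

1762 = 10*171 + 52
171 = 3*52 + 15
52 = 3*15 + 7
15 = 2*7 + 1
7 = 7*1 + 0  (stop)
So 1762/171 = [10; 3, 3, 2, 7].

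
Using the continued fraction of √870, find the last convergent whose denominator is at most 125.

√870 = [29; 2, 58, …] (period length 2).
Convergents:
  p_0/q_0 = 29/1
  p_1/q_1 = 59/2
  p_2/q_2 = 3451/117
  p_3/q_3 = 6961/236
q_2 = 117 ≤ 125 < 236 = q_3, so the answer is 3451/117.

3451/117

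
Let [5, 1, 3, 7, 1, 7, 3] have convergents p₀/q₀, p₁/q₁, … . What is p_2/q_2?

Using pₖ = aₖpₖ₋₁ + pₖ₋₂, qₖ = aₖqₖ₋₁ + qₖ₋₂ (with p₋₁=1, p₋₂=0, q₋₁=0, q₋₂=1):
  k=0: a=5, p=5, q=1
  k=1: a=1, p=6, q=1
  k=2: a=3, p=23, q=4

23/4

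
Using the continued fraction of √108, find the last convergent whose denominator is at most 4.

√108 = [10; 2, 1, 1, 4, 1, 1, 2, 20, …] (period length 8).
Convergents:
  p_0/q_0 = 10/1
  p_1/q_1 = 21/2
  p_2/q_2 = 31/3
  p_3/q_3 = 52/5
q_2 = 3 ≤ 4 < 5 = q_3, so the answer is 31/3.

31/3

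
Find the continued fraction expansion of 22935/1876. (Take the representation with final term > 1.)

22935 = 12·1876 + 423
1876 = 4·423 + 184
423 = 2·184 + 55
184 = 3·55 + 19
55 = 2·19 + 17
19 = 1·17 + 2
17 = 8·2 + 1
2 = 2·1 + 0  (stop)
So 22935/1876 = [12; 4, 2, 3, 2, 1, 8, 2].

[12; 4, 2, 3, 2, 1, 8, 2]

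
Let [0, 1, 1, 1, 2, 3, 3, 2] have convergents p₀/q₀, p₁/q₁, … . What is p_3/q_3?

2/3

Using pₖ = aₖpₖ₋₁ + pₖ₋₂, qₖ = aₖqₖ₋₁ + qₖ₋₂ (with p₋₁=1, p₋₂=0, q₋₁=0, q₋₂=1):
  k=0: a=0, p=0, q=1
  k=1: a=1, p=1, q=1
  k=2: a=1, p=1, q=2
  k=3: a=1, p=2, q=3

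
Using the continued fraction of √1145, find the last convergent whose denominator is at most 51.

√1145 = [33; 1, 5, 5, 1, 66, …] (period length 5).
Convergents:
  p_0/q_0 = 33/1
  p_1/q_1 = 34/1
  p_2/q_2 = 203/6
  p_3/q_3 = 1049/31
  p_4/q_4 = 1252/37
  p_5/q_5 = 83681/2473
q_4 = 37 ≤ 51 < 2473 = q_5, so the answer is 1252/37.

1252/37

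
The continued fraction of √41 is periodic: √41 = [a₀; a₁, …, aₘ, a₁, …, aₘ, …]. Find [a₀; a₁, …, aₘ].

a₀ = ⌊√41⌋ = 6.
With m₀=0, d₀=1 and mₖ₊₁ = dₖaₖ − mₖ, dₖ₊₁ = (n − mₖ₊₁²)/dₖ, aₖ₊₁ = ⌊(a₀+mₖ₊₁)/dₖ₊₁⌋:
  k=1: m=6, d=5, a=2
  k=2: m=4, d=5, a=2
  k=3: m=6, d=1, a=12
d=1 and a=2a₀=12 at k=3, so the next step gives (m, d) = (6, 5) again — its k=1 value — and the period has length 3.

[6; 2, 2, 12]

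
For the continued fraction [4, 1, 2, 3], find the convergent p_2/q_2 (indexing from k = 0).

14/3

Using pₖ = aₖpₖ₋₁ + pₖ₋₂, qₖ = aₖqₖ₋₁ + qₖ₋₂ (with p₋₁=1, p₋₂=0, q₋₁=0, q₋₂=1):
  k=0: a=4, p=4, q=1
  k=1: a=1, p=5, q=1
  k=2: a=2, p=14, q=3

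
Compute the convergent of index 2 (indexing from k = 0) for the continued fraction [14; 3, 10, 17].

444/31

Using pₖ = aₖpₖ₋₁ + pₖ₋₂, qₖ = aₖqₖ₋₁ + qₖ₋₂ (with p₋₁=1, p₋₂=0, q₋₁=0, q₋₂=1):
  k=0: a=14, p=14, q=1
  k=1: a=3, p=43, q=3
  k=2: a=10, p=444, q=31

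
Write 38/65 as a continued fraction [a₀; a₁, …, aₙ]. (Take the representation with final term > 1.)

[0; 1, 1, 2, 2, 5]

38 = 0*65 + 38
65 = 1*38 + 27
38 = 1*27 + 11
27 = 2*11 + 5
11 = 2*5 + 1
5 = 5*1 + 0  (stop)
So 38/65 = [0; 1, 1, 2, 2, 5].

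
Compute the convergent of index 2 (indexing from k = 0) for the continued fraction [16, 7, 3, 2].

Using pₖ = aₖpₖ₋₁ + pₖ₋₂, qₖ = aₖqₖ₋₁ + qₖ₋₂ (with p₋₁=1, p₋₂=0, q₋₁=0, q₋₂=1):
  k=0: a=16, p=16, q=1
  k=1: a=7, p=113, q=7
  k=2: a=3, p=355, q=22

355/22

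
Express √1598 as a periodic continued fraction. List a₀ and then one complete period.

[39; 1, 38, 1, 78]

a₀ = ⌊√1598⌋ = 39.
With m₀=0, d₀=1 and mₖ₊₁ = dₖaₖ − mₖ, dₖ₊₁ = (n − mₖ₊₁²)/dₖ, aₖ₊₁ = ⌊(a₀+mₖ₊₁)/dₖ₊₁⌋:
  k=1: m=39, d=77, a=1
  k=2: m=38, d=2, a=38
  k=3: m=38, d=77, a=1
  k=4: m=39, d=1, a=78
d=1 and a=2a₀=78 at k=4, so the next step gives (m, d) = (39, 77) again — its k=1 value — and the period has length 4.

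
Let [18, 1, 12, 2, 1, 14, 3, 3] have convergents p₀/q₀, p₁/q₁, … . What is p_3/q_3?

Using pₖ = aₖpₖ₋₁ + pₖ₋₂, qₖ = aₖqₖ₋₁ + qₖ₋₂ (with p₋₁=1, p₋₂=0, q₋₁=0, q₋₂=1):
  k=0: a=18, p=18, q=1
  k=1: a=1, p=19, q=1
  k=2: a=12, p=246, q=13
  k=3: a=2, p=511, q=27

511/27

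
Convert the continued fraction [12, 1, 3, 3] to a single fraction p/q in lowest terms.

166/13

Fold from the inside: start with 3/1.
  3 + 1/3 = 10/3
  1 + 3/10 = 13/10
  12 + 10/13 = 166/13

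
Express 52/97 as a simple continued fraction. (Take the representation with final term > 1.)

52 = 0·97 + 52
97 = 1·52 + 45
52 = 1·45 + 7
45 = 6·7 + 3
7 = 2·3 + 1
3 = 3·1 + 0  (stop)
So 52/97 = [0; 1, 1, 6, 2, 3].

[0; 1, 1, 6, 2, 3]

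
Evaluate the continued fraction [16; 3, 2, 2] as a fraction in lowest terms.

277/17

Using pₖ = aₖpₖ₋₁ + pₖ₋₂ and qₖ = aₖqₖ₋₁ + qₖ₋₂:
  k=0: a=16, p=16, q=1
  k=1: a=3, p=49, q=3
  k=2: a=2, p=114, q=7
  k=3: a=2, p=277, q=17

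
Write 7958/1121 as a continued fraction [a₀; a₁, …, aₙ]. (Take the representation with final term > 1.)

[7; 10, 10, 11]

7958 = 7*1121 + 111
1121 = 10*111 + 11
111 = 10*11 + 1
11 = 11*1 + 0  (stop)
So 7958/1121 = [7; 10, 10, 11].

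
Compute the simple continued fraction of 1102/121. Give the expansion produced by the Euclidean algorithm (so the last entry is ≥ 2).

[9; 9, 3, 4]

1102 = 9·121 + 13
121 = 9·13 + 4
13 = 3·4 + 1
4 = 4·1 + 0  (stop)
So 1102/121 = [9; 9, 3, 4].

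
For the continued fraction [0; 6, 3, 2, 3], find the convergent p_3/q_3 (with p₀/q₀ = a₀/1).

7/44

Using pₖ = aₖpₖ₋₁ + pₖ₋₂, qₖ = aₖqₖ₋₁ + qₖ₋₂ (with p₋₁=1, p₋₂=0, q₋₁=0, q₋₂=1):
  k=0: a=0, p=0, q=1
  k=1: a=6, p=1, q=6
  k=2: a=3, p=3, q=19
  k=3: a=2, p=7, q=44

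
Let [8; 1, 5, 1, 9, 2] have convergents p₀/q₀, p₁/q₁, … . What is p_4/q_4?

611/69

Using pₖ = aₖpₖ₋₁ + pₖ₋₂, qₖ = aₖqₖ₋₁ + qₖ₋₂ (with p₋₁=1, p₋₂=0, q₋₁=0, q₋₂=1):
  k=0: a=8, p=8, q=1
  k=1: a=1, p=9, q=1
  k=2: a=5, p=53, q=6
  k=3: a=1, p=62, q=7
  k=4: a=9, p=611, q=69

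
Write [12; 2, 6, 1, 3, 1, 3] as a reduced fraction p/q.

3453/277

Fold from the inside: start with 3/1.
  1 + 1/3 = 4/3
  3 + 3/4 = 15/4
  1 + 4/15 = 19/15
  6 + 15/19 = 129/19
  2 + 19/129 = 277/129
  12 + 129/277 = 3453/277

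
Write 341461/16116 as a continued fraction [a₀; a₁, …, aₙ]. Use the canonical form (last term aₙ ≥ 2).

341461 = 21·16116 + 3025
16116 = 5·3025 + 991
3025 = 3·991 + 52
991 = 19·52 + 3
52 = 17·3 + 1
3 = 3·1 + 0  (stop)
So 341461/16116 = [21; 5, 3, 19, 17, 3].

[21; 5, 3, 19, 17, 3]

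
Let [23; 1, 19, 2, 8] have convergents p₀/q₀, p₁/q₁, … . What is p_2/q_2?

479/20

Using pₖ = aₖpₖ₋₁ + pₖ₋₂, qₖ = aₖqₖ₋₁ + qₖ₋₂ (with p₋₁=1, p₋₂=0, q₋₁=0, q₋₂=1):
  k=0: a=23, p=23, q=1
  k=1: a=1, p=24, q=1
  k=2: a=19, p=479, q=20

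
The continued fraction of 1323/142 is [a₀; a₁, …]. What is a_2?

1323 = 9·142 + 45   →  a_0 = 9
142 = 3·45 + 7   →  a_1 = 3
45 = 6·7 + 3   →  a_2 = 6

6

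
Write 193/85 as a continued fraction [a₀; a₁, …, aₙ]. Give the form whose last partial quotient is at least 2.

193 = 2×85 + 23
85 = 3×23 + 16
23 = 1×16 + 7
16 = 2×7 + 2
7 = 3×2 + 1
2 = 2×1 + 0  (stop)
So 193/85 = [2; 3, 1, 2, 3, 2].

[2; 3, 1, 2, 3, 2]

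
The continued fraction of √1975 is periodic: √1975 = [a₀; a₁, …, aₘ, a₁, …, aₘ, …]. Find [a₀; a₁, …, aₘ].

a₀ = ⌊√1975⌋ = 44.
With m₀=0, d₀=1 and mₖ₊₁ = dₖaₖ − mₖ, dₖ₊₁ = (n − mₖ₊₁²)/dₖ, aₖ₊₁ = ⌊(a₀+mₖ₊₁)/dₖ₊₁⌋:
  k=1: m=44, d=39, a=2
  k=2: m=34, d=21, a=3
  k=3: m=29, d=54, a=1
  k=4: m=25, d=25, a=2
  k=5: m=25, d=54, a=1
  k=6: m=29, d=21, a=3
  k=7: m=34, d=39, a=2
  k=8: m=44, d=1, a=88
d=1 and a=2a₀=88 at k=8, so the next step gives (m, d) = (44, 39) again — its k=1 value — and the period has length 8.

[44; 2, 3, 1, 2, 1, 3, 2, 88]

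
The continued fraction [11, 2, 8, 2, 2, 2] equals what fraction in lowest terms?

Using pₖ = aₖpₖ₋₁ + pₖ₋₂ and qₖ = aₖqₖ₋₁ + qₖ₋₂:
  k=0: a=11, p=11, q=1
  k=1: a=2, p=23, q=2
  k=2: a=8, p=195, q=17
  k=3: a=2, p=413, q=36
  k=4: a=2, p=1021, q=89
  k=5: a=2, p=2455, q=214

2455/214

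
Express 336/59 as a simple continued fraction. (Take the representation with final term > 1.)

336 = 5·59 + 41
59 = 1·41 + 18
41 = 2·18 + 5
18 = 3·5 + 3
5 = 1·3 + 2
3 = 1·2 + 1
2 = 2·1 + 0  (stop)
So 336/59 = [5; 1, 2, 3, 1, 1, 2].

[5; 1, 2, 3, 1, 1, 2]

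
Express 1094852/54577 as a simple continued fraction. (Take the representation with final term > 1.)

[20; 16, 2, 11, 6, 5, 1, 3]

1094852 = 20×54577 + 3312
54577 = 16×3312 + 1585
3312 = 2×1585 + 142
1585 = 11×142 + 23
142 = 6×23 + 4
23 = 5×4 + 3
4 = 1×3 + 1
3 = 3×1 + 0  (stop)
So 1094852/54577 = [20; 16, 2, 11, 6, 5, 1, 3].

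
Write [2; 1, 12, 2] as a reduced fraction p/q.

Using pₖ = aₖpₖ₋₁ + pₖ₋₂ and qₖ = aₖqₖ₋₁ + qₖ₋₂:
  k=0: a=2, p=2, q=1
  k=1: a=1, p=3, q=1
  k=2: a=12, p=38, q=13
  k=3: a=2, p=79, q=27

79/27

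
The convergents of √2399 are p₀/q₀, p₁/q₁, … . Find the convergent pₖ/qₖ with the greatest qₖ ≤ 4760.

232751/4752

√2399 = [48; 1, 47, 1, 96, …] (period length 4).
Convergents:
  p_0/q_0 = 48/1
  p_1/q_1 = 49/1
  p_2/q_2 = 2351/48
  p_3/q_3 = 2400/49
  p_4/q_4 = 232751/4752
  p_5/q_5 = 235151/4801
q_4 = 4752 ≤ 4760 < 4801 = q_5, so the answer is 232751/4752.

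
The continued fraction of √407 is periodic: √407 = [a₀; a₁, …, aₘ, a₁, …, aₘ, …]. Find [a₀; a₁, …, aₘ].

[20; 5, 1, 2, 1, 5, 40]

a₀ = ⌊√407⌋ = 20.
With m₀=0, d₀=1 and mₖ₊₁ = dₖaₖ − mₖ, dₖ₊₁ = (n − mₖ₊₁²)/dₖ, aₖ₊₁ = ⌊(a₀+mₖ₊₁)/dₖ₊₁⌋:
  k=1: m=20, d=7, a=5
  k=2: m=15, d=26, a=1
  k=3: m=11, d=11, a=2
  k=4: m=11, d=26, a=1
  k=5: m=15, d=7, a=5
  k=6: m=20, d=1, a=40
d=1 and a=2a₀=40 at k=6, so the next step gives (m, d) = (20, 7) again — its k=1 value — and the period has length 6.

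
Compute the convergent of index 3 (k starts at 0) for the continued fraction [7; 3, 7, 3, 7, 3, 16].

505/69

Using pₖ = aₖpₖ₋₁ + pₖ₋₂, qₖ = aₖqₖ₋₁ + qₖ₋₂ (with p₋₁=1, p₋₂=0, q₋₁=0, q₋₂=1):
  k=0: a=7, p=7, q=1
  k=1: a=3, p=22, q=3
  k=2: a=7, p=161, q=22
  k=3: a=3, p=505, q=69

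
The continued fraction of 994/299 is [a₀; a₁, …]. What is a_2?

994 = 3·299 + 97   →  a_0 = 3
299 = 3·97 + 8   →  a_1 = 3
97 = 12·8 + 1   →  a_2 = 12

12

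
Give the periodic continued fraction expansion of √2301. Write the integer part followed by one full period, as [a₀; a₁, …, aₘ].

a₀ = ⌊√2301⌋ = 47.

[47; 1, 30, 1, 94]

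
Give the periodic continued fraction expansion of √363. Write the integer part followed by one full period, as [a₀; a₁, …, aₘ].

a₀ = ⌊√363⌋ = 19.
With m₀=0, d₀=1 and mₖ₊₁ = dₖaₖ − mₖ, dₖ₊₁ = (n − mₖ₊₁²)/dₖ, aₖ₊₁ = ⌊(a₀+mₖ₊₁)/dₖ₊₁⌋:
  k=1: m=19, d=2, a=19
  k=2: m=19, d=1, a=38
d=1 and a=2a₀=38 at k=2, so the next step gives (m, d) = (19, 2) again — its k=1 value — and the period has length 2.

[19; 19, 38]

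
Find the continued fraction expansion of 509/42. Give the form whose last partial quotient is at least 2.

509 = 12×42 + 5
42 = 8×5 + 2
5 = 2×2 + 1
2 = 2×1 + 0  (stop)
So 509/42 = [12; 8, 2, 2].

[12; 8, 2, 2]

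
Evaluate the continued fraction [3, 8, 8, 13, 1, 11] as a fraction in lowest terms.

34201/10951

Using pₖ = aₖpₖ₋₁ + pₖ₋₂ and qₖ = aₖqₖ₋₁ + qₖ₋₂:
  k=0: a=3, p=3, q=1
  k=1: a=8, p=25, q=8
  k=2: a=8, p=203, q=65
  k=3: a=13, p=2664, q=853
  k=4: a=1, p=2867, q=918
  k=5: a=11, p=34201, q=10951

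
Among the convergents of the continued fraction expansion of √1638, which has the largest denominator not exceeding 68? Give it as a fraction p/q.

1457/36

√1638 = [40; 2, 8, 2, 80, …] (period length 4).
Convergents:
  p_0/q_0 = 40/1
  p_1/q_1 = 81/2
  p_2/q_2 = 688/17
  p_3/q_3 = 1457/36
  p_4/q_4 = 117248/2897
q_3 = 36 ≤ 68 < 2897 = q_4, so the answer is 1457/36.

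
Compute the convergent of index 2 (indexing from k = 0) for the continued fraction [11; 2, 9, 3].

218/19

Using pₖ = aₖpₖ₋₁ + pₖ₋₂, qₖ = aₖqₖ₋₁ + qₖ₋₂ (with p₋₁=1, p₋₂=0, q₋₁=0, q₋₂=1):
  k=0: a=11, p=11, q=1
  k=1: a=2, p=23, q=2
  k=2: a=9, p=218, q=19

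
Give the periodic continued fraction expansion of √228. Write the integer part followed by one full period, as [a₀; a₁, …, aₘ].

a₀ = ⌊√228⌋ = 15.
With m₀=0, d₀=1 and mₖ₊₁ = dₖaₖ − mₖ, dₖ₊₁ = (n − mₖ₊₁²)/dₖ, aₖ₊₁ = ⌊(a₀+mₖ₊₁)/dₖ₊₁⌋:
  k=1: m=15, d=3, a=10
  k=2: m=15, d=1, a=30
d=1 and a=2a₀=30 at k=2, so the next step gives (m, d) = (15, 3) again — its k=1 value — and the period has length 2.

[15; 10, 30]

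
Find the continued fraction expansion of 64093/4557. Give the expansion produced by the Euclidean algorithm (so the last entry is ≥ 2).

64093 = 14×4557 + 295
4557 = 15×295 + 132
295 = 2×132 + 31
132 = 4×31 + 8
31 = 3×8 + 7
8 = 1×7 + 1
7 = 7×1 + 0  (stop)
So 64093/4557 = [14; 15, 2, 4, 3, 1, 7].

[14; 15, 2, 4, 3, 1, 7]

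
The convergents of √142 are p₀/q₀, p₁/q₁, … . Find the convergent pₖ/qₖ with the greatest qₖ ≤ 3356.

√142 = [11; 1, 10, 1, 22, …] (period length 4).
Convergents:
  p_0/q_0 = 11/1
  p_1/q_1 = 12/1
  p_2/q_2 = 131/11
  p_3/q_3 = 143/12
  p_4/q_4 = 3277/275
  p_5/q_5 = 3420/287
  p_6/q_6 = 37477/3145
  p_7/q_7 = 40897/3432
q_6 = 3145 ≤ 3356 < 3432 = q_7, so the answer is 37477/3145.

37477/3145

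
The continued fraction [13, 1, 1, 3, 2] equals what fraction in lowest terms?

217/16

Fold from the inside: start with 2/1.
  3 + 1/2 = 7/2
  1 + 2/7 = 9/7
  1 + 7/9 = 16/9
  13 + 9/16 = 217/16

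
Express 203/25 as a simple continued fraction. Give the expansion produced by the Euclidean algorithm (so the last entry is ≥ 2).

203 = 8·25 + 3
25 = 8·3 + 1
3 = 3·1 + 0  (stop)
So 203/25 = [8; 8, 3].

[8; 8, 3]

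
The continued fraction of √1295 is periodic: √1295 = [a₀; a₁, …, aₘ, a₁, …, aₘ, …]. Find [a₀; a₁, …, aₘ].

a₀ = ⌊√1295⌋ = 35.
With m₀=0, d₀=1 and mₖ₊₁ = dₖaₖ − mₖ, dₖ₊₁ = (n − mₖ₊₁²)/dₖ, aₖ₊₁ = ⌊(a₀+mₖ₊₁)/dₖ₊₁⌋:
  k=1: m=35, d=70, a=1
  k=2: m=35, d=1, a=70
d=1 and a=2a₀=70 at k=2, so the next step gives (m, d) = (35, 70) again — its k=1 value — and the period has length 2.

[35; 1, 70]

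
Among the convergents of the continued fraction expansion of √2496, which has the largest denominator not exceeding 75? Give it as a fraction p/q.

1249/25

√2496 = [49; 1, 23, 1, 98, …] (period length 4).
Convergents:
  p_0/q_0 = 49/1
  p_1/q_1 = 50/1
  p_2/q_2 = 1199/24
  p_3/q_3 = 1249/25
  p_4/q_4 = 123601/2474
q_3 = 25 ≤ 75 < 2474 = q_4, so the answer is 1249/25.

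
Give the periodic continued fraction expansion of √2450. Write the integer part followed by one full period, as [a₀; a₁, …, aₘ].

[49; 2, 98]

a₀ = ⌊√2450⌋ = 49.
With m₀=0, d₀=1 and mₖ₊₁ = dₖaₖ − mₖ, dₖ₊₁ = (n − mₖ₊₁²)/dₖ, aₖ₊₁ = ⌊(a₀+mₖ₊₁)/dₖ₊₁⌋:
  k=1: m=49, d=49, a=2
  k=2: m=49, d=1, a=98
d=1 and a=2a₀=98 at k=2, so the next step gives (m, d) = (49, 49) again — its k=1 value — and the period has length 2.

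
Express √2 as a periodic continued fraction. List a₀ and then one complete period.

[1; 2]

a₀ = ⌊√2⌋ = 1.
With m₀=0, d₀=1 and mₖ₊₁ = dₖaₖ − mₖ, dₖ₊₁ = (n − mₖ₊₁²)/dₖ, aₖ₊₁ = ⌊(a₀+mₖ₊₁)/dₖ₊₁⌋:
  k=1: m=1, d=1, a=2
d=1 and a=2a₀=2 at k=1, so the next step gives (m, d) = (1, 1) again — its k=1 value — and the period has length 1.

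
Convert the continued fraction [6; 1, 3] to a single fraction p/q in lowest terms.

27/4

Fold from the inside: start with 3/1.
  1 + 1/3 = 4/3
  6 + 3/4 = 27/4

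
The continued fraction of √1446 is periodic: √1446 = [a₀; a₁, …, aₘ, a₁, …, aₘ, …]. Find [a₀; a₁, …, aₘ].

[38; 38, 76]

a₀ = ⌊√1446⌋ = 38.
With m₀=0, d₀=1 and mₖ₊₁ = dₖaₖ − mₖ, dₖ₊₁ = (n − mₖ₊₁²)/dₖ, aₖ₊₁ = ⌊(a₀+mₖ₊₁)/dₖ₊₁⌋:
  k=1: m=38, d=2, a=38
  k=2: m=38, d=1, a=76
d=1 and a=2a₀=76 at k=2, so the next step gives (m, d) = (38, 2) again — its k=1 value — and the period has length 2.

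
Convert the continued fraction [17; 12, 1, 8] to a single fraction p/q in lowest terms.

Fold from the inside: start with 8/1.
  1 + 1/8 = 9/8
  12 + 8/9 = 116/9
  17 + 9/116 = 1981/116

1981/116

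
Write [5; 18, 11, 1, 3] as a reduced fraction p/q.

Fold from the inside: start with 3/1.
  1 + 1/3 = 4/3
  11 + 3/4 = 47/4
  18 + 4/47 = 850/47
  5 + 47/850 = 4297/850

4297/850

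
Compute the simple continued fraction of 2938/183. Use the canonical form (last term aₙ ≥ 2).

2938 = 16*183 + 10
183 = 18*10 + 3
10 = 3*3 + 1
3 = 3*1 + 0  (stop)
So 2938/183 = [16; 18, 3, 3].

[16; 18, 3, 3]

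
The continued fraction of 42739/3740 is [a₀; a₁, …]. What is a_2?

42739 = 11·3740 + 1599   →  a_0 = 11
3740 = 2·1599 + 542   →  a_1 = 2
1599 = 2·542 + 515   →  a_2 = 2

2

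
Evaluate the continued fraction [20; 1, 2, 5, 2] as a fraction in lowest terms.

724/35

Using pₖ = aₖpₖ₋₁ + pₖ₋₂ and qₖ = aₖqₖ₋₁ + qₖ₋₂:
  k=0: a=20, p=20, q=1
  k=1: a=1, p=21, q=1
  k=2: a=2, p=62, q=3
  k=3: a=5, p=331, q=16
  k=4: a=2, p=724, q=35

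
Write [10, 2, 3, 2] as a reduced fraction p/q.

Using pₖ = aₖpₖ₋₁ + pₖ₋₂ and qₖ = aₖqₖ₋₁ + qₖ₋₂:
  k=0: a=10, p=10, q=1
  k=1: a=2, p=21, q=2
  k=2: a=3, p=73, q=7
  k=3: a=2, p=167, q=16

167/16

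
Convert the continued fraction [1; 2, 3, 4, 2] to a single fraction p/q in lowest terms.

Using pₖ = aₖpₖ₋₁ + pₖ₋₂ and qₖ = aₖqₖ₋₁ + qₖ₋₂:
  k=0: a=1, p=1, q=1
  k=1: a=2, p=3, q=2
  k=2: a=3, p=10, q=7
  k=3: a=4, p=43, q=30
  k=4: a=2, p=96, q=67

96/67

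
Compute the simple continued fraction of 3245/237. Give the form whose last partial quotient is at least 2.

[13; 1, 2, 4, 18]

3245 = 13*237 + 164
237 = 1*164 + 73
164 = 2*73 + 18
73 = 4*18 + 1
18 = 18*1 + 0  (stop)
So 3245/237 = [13; 1, 2, 4, 18].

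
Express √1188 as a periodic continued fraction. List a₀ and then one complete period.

[34; 2, 7, 6, 7, 2, 68]

a₀ = ⌊√1188⌋ = 34.
With m₀=0, d₀=1 and mₖ₊₁ = dₖaₖ − mₖ, dₖ₊₁ = (n − mₖ₊₁²)/dₖ, aₖ₊₁ = ⌊(a₀+mₖ₊₁)/dₖ₊₁⌋:
  k=1: m=34, d=32, a=2
  k=2: m=30, d=9, a=7
  k=3: m=33, d=11, a=6
  k=4: m=33, d=9, a=7
  k=5: m=30, d=32, a=2
  k=6: m=34, d=1, a=68
d=1 and a=2a₀=68 at k=6, so the next step gives (m, d) = (34, 32) again — its k=1 value — and the period has length 6.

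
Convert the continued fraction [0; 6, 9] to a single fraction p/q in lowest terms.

9/55

Using pₖ = aₖpₖ₋₁ + pₖ₋₂ and qₖ = aₖqₖ₋₁ + qₖ₋₂:
  k=0: a=0, p=0, q=1
  k=1: a=6, p=1, q=6
  k=2: a=9, p=9, q=55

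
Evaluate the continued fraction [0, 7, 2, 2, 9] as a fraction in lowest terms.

47/348

Using pₖ = aₖpₖ₋₁ + pₖ₋₂ and qₖ = aₖqₖ₋₁ + qₖ₋₂:
  k=0: a=0, p=0, q=1
  k=1: a=7, p=1, q=7
  k=2: a=2, p=2, q=15
  k=3: a=2, p=5, q=37
  k=4: a=9, p=47, q=348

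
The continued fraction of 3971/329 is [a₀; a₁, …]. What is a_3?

3

3971 = 12·329 + 23   →  a_0 = 12
329 = 14·23 + 7   →  a_1 = 14
23 = 3·7 + 2   →  a_2 = 3
7 = 3·2 + 1   →  a_3 = 3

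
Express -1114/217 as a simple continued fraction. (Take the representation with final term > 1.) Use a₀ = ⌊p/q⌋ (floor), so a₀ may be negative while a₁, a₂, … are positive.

-1114 = -6·217 + 188
217 = 1·188 + 29
188 = 6·29 + 14
29 = 2·14 + 1
14 = 14·1 + 0  (stop)
So -1114/217 = [-6; 1, 6, 2, 14].

[-6; 1, 6, 2, 14]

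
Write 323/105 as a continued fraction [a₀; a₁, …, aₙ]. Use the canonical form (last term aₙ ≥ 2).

[3; 13, 8]

323 = 3×105 + 8
105 = 13×8 + 1
8 = 8×1 + 0  (stop)
So 323/105 = [3; 13, 8].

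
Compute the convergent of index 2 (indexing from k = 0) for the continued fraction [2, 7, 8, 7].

Using pₖ = aₖpₖ₋₁ + pₖ₋₂, qₖ = aₖqₖ₋₁ + qₖ₋₂ (with p₋₁=1, p₋₂=0, q₋₁=0, q₋₂=1):
  k=0: a=2, p=2, q=1
  k=1: a=7, p=15, q=7
  k=2: a=8, p=122, q=57

122/57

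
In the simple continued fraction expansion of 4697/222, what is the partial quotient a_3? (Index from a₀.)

1

4697 = 21·222 + 35   →  a_0 = 21
222 = 6·35 + 12   →  a_1 = 6
35 = 2·12 + 11   →  a_2 = 2
12 = 1·11 + 1   →  a_3 = 1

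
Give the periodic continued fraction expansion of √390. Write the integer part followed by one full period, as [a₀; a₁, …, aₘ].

[19; 1, 2, 1, 38]

a₀ = ⌊√390⌋ = 19.
With m₀=0, d₀=1 and mₖ₊₁ = dₖaₖ − mₖ, dₖ₊₁ = (n − mₖ₊₁²)/dₖ, aₖ₊₁ = ⌊(a₀+mₖ₊₁)/dₖ₊₁⌋:
  k=1: m=19, d=29, a=1
  k=2: m=10, d=10, a=2
  k=3: m=10, d=29, a=1
  k=4: m=19, d=1, a=38
d=1 and a=2a₀=38 at k=4, so the next step gives (m, d) = (19, 29) again — its k=1 value — and the period has length 4.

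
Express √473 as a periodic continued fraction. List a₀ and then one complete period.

a₀ = ⌊√473⌋ = 21.
With m₀=0, d₀=1 and mₖ₊₁ = dₖaₖ − mₖ, dₖ₊₁ = (n − mₖ₊₁²)/dₖ, aₖ₊₁ = ⌊(a₀+mₖ₊₁)/dₖ₊₁⌋:
  k=1: m=21, d=32, a=1
  k=2: m=11, d=11, a=2
  k=3: m=11, d=32, a=1
  k=4: m=21, d=1, a=42
d=1 and a=2a₀=42 at k=4, so the next step gives (m, d) = (21, 32) again — its k=1 value — and the period has length 4.

[21; 1, 2, 1, 42]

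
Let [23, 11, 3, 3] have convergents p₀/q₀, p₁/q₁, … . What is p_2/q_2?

785/34

Using pₖ = aₖpₖ₋₁ + pₖ₋₂, qₖ = aₖqₖ₋₁ + qₖ₋₂ (with p₋₁=1, p₋₂=0, q₋₁=0, q₋₂=1):
  k=0: a=23, p=23, q=1
  k=1: a=11, p=254, q=11
  k=2: a=3, p=785, q=34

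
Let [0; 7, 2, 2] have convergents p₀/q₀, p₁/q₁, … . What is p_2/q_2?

2/15

Using pₖ = aₖpₖ₋₁ + pₖ₋₂, qₖ = aₖqₖ₋₁ + qₖ₋₂ (with p₋₁=1, p₋₂=0, q₋₁=0, q₋₂=1):
  k=0: a=0, p=0, q=1
  k=1: a=7, p=1, q=7
  k=2: a=2, p=2, q=15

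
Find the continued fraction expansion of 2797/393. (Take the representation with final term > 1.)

2797 = 7·393 + 46
393 = 8·46 + 25
46 = 1·25 + 21
25 = 1·21 + 4
21 = 5·4 + 1
4 = 4·1 + 0  (stop)
So 2797/393 = [7; 8, 1, 1, 5, 4].

[7; 8, 1, 1, 5, 4]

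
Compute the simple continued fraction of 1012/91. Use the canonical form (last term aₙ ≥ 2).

1012 = 11*91 + 11
91 = 8*11 + 3
11 = 3*3 + 2
3 = 1*2 + 1
2 = 2*1 + 0  (stop)
So 1012/91 = [11; 8, 3, 1, 2].

[11; 8, 3, 1, 2]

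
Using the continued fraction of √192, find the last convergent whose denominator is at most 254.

√192 = [13; 1, 5, 1, 26, …] (period length 4).
Convergents:
  p_0/q_0 = 13/1
  p_1/q_1 = 14/1
  p_2/q_2 = 83/6
  p_3/q_3 = 97/7
  p_4/q_4 = 2605/188
  p_5/q_5 = 2702/195
  p_6/q_6 = 16115/1163
q_5 = 195 ≤ 254 < 1163 = q_6, so the answer is 2702/195.

2702/195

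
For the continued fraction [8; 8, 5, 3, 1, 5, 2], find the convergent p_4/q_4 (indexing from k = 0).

1397/172

Using pₖ = aₖpₖ₋₁ + pₖ₋₂, qₖ = aₖqₖ₋₁ + qₖ₋₂ (with p₋₁=1, p₋₂=0, q₋₁=0, q₋₂=1):
  k=0: a=8, p=8, q=1
  k=1: a=8, p=65, q=8
  k=2: a=5, p=333, q=41
  k=3: a=3, p=1064, q=131
  k=4: a=1, p=1397, q=172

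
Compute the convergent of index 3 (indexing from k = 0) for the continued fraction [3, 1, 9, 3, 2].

121/31

Using pₖ = aₖpₖ₋₁ + pₖ₋₂, qₖ = aₖqₖ₋₁ + qₖ₋₂ (with p₋₁=1, p₋₂=0, q₋₁=0, q₋₂=1):
  k=0: a=3, p=3, q=1
  k=1: a=1, p=4, q=1
  k=2: a=9, p=39, q=10
  k=3: a=3, p=121, q=31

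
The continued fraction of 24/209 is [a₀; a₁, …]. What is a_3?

2

24 = 0·209 + 24   →  a_0 = 0
209 = 8·24 + 17   →  a_1 = 8
24 = 1·17 + 7   →  a_2 = 1
17 = 2·7 + 3   →  a_3 = 2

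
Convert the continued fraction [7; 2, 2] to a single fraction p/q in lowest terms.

37/5

Using pₖ = aₖpₖ₋₁ + pₖ₋₂ and qₖ = aₖqₖ₋₁ + qₖ₋₂:
  k=0: a=7, p=7, q=1
  k=1: a=2, p=15, q=2
  k=2: a=2, p=37, q=5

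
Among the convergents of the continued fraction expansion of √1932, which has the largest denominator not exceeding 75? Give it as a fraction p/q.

√1932 = [43; 1, 20, 1, 86, …] (period length 4).
Convergents:
  p_0/q_0 = 43/1
  p_1/q_1 = 44/1
  p_2/q_2 = 923/21
  p_3/q_3 = 967/22
  p_4/q_4 = 84085/1913
q_3 = 22 ≤ 75 < 1913 = q_4, so the answer is 967/22.

967/22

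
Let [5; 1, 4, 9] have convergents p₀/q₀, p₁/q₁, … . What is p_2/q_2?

Using pₖ = aₖpₖ₋₁ + pₖ₋₂, qₖ = aₖqₖ₋₁ + qₖ₋₂ (with p₋₁=1, p₋₂=0, q₋₁=0, q₋₂=1):
  k=0: a=5, p=5, q=1
  k=1: a=1, p=6, q=1
  k=2: a=4, p=29, q=5

29/5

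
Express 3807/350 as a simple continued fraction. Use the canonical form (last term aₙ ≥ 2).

[10; 1, 7, 7, 6]

3807 = 10*350 + 307
350 = 1*307 + 43
307 = 7*43 + 6
43 = 7*6 + 1
6 = 6*1 + 0  (stop)
So 3807/350 = [10; 1, 7, 7, 6].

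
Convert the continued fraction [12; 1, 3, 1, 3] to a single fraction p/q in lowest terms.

243/19

Fold from the inside: start with 3/1.
  1 + 1/3 = 4/3
  3 + 3/4 = 15/4
  1 + 4/15 = 19/15
  12 + 15/19 = 243/19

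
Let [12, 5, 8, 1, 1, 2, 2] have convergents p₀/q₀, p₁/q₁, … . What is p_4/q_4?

Using pₖ = aₖpₖ₋₁ + pₖ₋₂, qₖ = aₖqₖ₋₁ + qₖ₋₂ (with p₋₁=1, p₋₂=0, q₋₁=0, q₋₂=1):
  k=0: a=12, p=12, q=1
  k=1: a=5, p=61, q=5
  k=2: a=8, p=500, q=41
  k=3: a=1, p=561, q=46
  k=4: a=1, p=1061, q=87

1061/87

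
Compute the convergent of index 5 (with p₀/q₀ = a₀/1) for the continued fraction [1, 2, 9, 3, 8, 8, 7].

5879/3987

Using pₖ = aₖpₖ₋₁ + pₖ₋₂, qₖ = aₖqₖ₋₁ + qₖ₋₂ (with p₋₁=1, p₋₂=0, q₋₁=0, q₋₂=1):
  k=0: a=1, p=1, q=1
  k=1: a=2, p=3, q=2
  k=2: a=9, p=28, q=19
  k=3: a=3, p=87, q=59
  k=4: a=8, p=724, q=491
  k=5: a=8, p=5879, q=3987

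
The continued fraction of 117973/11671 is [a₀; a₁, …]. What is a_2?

117973 = 10·11671 + 1263   →  a_0 = 10
11671 = 9·1263 + 304   →  a_1 = 9
1263 = 4·304 + 47   →  a_2 = 4

4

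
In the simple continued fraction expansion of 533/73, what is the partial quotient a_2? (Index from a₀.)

3

533 = 7·73 + 22   →  a_0 = 7
73 = 3·22 + 7   →  a_1 = 3
22 = 3·7 + 1   →  a_2 = 3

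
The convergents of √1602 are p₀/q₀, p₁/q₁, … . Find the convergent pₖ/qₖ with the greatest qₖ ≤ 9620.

128120/3201

√1602 = [40; 40, 80, …] (period length 2).
Convergents:
  p_0/q_0 = 40/1
  p_1/q_1 = 1601/40
  p_2/q_2 = 128120/3201
  p_3/q_3 = 5126401/128080
q_2 = 3201 ≤ 9620 < 128080 = q_3, so the answer is 128120/3201.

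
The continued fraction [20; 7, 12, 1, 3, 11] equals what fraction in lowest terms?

81834/4063

Using pₖ = aₖpₖ₋₁ + pₖ₋₂ and qₖ = aₖqₖ₋₁ + qₖ₋₂:
  k=0: a=20, p=20, q=1
  k=1: a=7, p=141, q=7
  k=2: a=12, p=1712, q=85
  k=3: a=1, p=1853, q=92
  k=4: a=3, p=7271, q=361
  k=5: a=11, p=81834, q=4063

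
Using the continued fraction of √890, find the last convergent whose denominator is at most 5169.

64081/2148

√890 = [29; 1, 4, 1, 58, …] (period length 4).
Convergents:
  p_0/q_0 = 29/1
  p_1/q_1 = 30/1
  p_2/q_2 = 149/5
  p_3/q_3 = 179/6
  p_4/q_4 = 10531/353
  p_5/q_5 = 10710/359
  p_6/q_6 = 53371/1789
  p_7/q_7 = 64081/2148
  p_8/q_8 = 3770069/126373
q_7 = 2148 ≤ 5169 < 126373 = q_8, so the answer is 64081/2148.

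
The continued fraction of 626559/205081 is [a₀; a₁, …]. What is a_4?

10

626559 = 3·205081 + 11316   →  a_0 = 3
205081 = 18·11316 + 1393   →  a_1 = 18
11316 = 8·1393 + 172   →  a_2 = 8
1393 = 8·172 + 17   →  a_3 = 8
172 = 10·17 + 2   →  a_4 = 10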